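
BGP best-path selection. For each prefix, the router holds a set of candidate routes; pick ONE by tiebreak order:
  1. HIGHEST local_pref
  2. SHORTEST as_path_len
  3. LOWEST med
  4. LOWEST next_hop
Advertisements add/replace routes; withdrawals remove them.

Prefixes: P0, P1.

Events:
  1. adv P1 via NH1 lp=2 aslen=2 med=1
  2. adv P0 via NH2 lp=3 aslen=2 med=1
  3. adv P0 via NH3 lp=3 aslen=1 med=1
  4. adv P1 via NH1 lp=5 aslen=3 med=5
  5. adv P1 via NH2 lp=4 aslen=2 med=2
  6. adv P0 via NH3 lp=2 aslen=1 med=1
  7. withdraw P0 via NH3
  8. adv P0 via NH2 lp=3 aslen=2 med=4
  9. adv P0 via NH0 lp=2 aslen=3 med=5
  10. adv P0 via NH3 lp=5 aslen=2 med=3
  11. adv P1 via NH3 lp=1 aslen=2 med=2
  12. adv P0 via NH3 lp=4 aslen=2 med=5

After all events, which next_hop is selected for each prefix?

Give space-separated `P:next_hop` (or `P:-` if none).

Answer: P0:NH3 P1:NH1

Derivation:
Op 1: best P0=- P1=NH1
Op 2: best P0=NH2 P1=NH1
Op 3: best P0=NH3 P1=NH1
Op 4: best P0=NH3 P1=NH1
Op 5: best P0=NH3 P1=NH1
Op 6: best P0=NH2 P1=NH1
Op 7: best P0=NH2 P1=NH1
Op 8: best P0=NH2 P1=NH1
Op 9: best P0=NH2 P1=NH1
Op 10: best P0=NH3 P1=NH1
Op 11: best P0=NH3 P1=NH1
Op 12: best P0=NH3 P1=NH1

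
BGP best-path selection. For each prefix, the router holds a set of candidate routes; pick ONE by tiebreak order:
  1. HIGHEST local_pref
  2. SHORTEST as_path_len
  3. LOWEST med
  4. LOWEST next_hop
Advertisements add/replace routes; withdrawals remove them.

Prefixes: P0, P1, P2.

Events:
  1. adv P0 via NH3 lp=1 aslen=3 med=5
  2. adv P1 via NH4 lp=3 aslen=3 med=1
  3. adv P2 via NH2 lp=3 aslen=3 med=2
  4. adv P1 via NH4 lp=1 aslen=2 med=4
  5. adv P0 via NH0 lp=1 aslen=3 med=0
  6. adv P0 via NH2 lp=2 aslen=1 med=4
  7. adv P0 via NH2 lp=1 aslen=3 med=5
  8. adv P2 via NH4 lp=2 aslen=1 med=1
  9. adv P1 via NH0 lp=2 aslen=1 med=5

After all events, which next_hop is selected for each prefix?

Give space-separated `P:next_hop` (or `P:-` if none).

Answer: P0:NH0 P1:NH0 P2:NH2

Derivation:
Op 1: best P0=NH3 P1=- P2=-
Op 2: best P0=NH3 P1=NH4 P2=-
Op 3: best P0=NH3 P1=NH4 P2=NH2
Op 4: best P0=NH3 P1=NH4 P2=NH2
Op 5: best P0=NH0 P1=NH4 P2=NH2
Op 6: best P0=NH2 P1=NH4 P2=NH2
Op 7: best P0=NH0 P1=NH4 P2=NH2
Op 8: best P0=NH0 P1=NH4 P2=NH2
Op 9: best P0=NH0 P1=NH0 P2=NH2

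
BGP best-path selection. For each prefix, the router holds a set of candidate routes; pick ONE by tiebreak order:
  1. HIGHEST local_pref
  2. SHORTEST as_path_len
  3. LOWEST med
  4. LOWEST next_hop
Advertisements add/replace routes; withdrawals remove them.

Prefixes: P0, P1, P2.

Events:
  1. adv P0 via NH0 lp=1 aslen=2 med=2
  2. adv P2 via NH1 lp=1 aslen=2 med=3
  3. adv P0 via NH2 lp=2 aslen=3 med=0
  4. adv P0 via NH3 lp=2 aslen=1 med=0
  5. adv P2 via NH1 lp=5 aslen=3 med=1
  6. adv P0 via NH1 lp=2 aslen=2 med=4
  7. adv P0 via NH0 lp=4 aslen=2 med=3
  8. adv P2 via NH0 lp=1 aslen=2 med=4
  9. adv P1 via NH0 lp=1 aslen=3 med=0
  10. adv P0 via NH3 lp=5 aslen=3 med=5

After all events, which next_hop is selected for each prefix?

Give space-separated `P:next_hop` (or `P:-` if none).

Op 1: best P0=NH0 P1=- P2=-
Op 2: best P0=NH0 P1=- P2=NH1
Op 3: best P0=NH2 P1=- P2=NH1
Op 4: best P0=NH3 P1=- P2=NH1
Op 5: best P0=NH3 P1=- P2=NH1
Op 6: best P0=NH3 P1=- P2=NH1
Op 7: best P0=NH0 P1=- P2=NH1
Op 8: best P0=NH0 P1=- P2=NH1
Op 9: best P0=NH0 P1=NH0 P2=NH1
Op 10: best P0=NH3 P1=NH0 P2=NH1

Answer: P0:NH3 P1:NH0 P2:NH1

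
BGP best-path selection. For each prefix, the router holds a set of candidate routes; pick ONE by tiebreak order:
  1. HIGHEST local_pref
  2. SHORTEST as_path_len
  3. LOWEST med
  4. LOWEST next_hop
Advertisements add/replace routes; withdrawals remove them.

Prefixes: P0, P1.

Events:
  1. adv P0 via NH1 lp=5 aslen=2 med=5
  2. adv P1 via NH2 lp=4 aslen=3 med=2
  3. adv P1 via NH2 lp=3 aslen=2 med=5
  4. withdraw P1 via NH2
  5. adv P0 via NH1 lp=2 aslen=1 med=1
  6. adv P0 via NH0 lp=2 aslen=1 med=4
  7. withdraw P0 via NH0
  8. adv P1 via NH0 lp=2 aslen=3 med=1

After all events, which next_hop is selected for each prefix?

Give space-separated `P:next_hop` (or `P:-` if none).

Op 1: best P0=NH1 P1=-
Op 2: best P0=NH1 P1=NH2
Op 3: best P0=NH1 P1=NH2
Op 4: best P0=NH1 P1=-
Op 5: best P0=NH1 P1=-
Op 6: best P0=NH1 P1=-
Op 7: best P0=NH1 P1=-
Op 8: best P0=NH1 P1=NH0

Answer: P0:NH1 P1:NH0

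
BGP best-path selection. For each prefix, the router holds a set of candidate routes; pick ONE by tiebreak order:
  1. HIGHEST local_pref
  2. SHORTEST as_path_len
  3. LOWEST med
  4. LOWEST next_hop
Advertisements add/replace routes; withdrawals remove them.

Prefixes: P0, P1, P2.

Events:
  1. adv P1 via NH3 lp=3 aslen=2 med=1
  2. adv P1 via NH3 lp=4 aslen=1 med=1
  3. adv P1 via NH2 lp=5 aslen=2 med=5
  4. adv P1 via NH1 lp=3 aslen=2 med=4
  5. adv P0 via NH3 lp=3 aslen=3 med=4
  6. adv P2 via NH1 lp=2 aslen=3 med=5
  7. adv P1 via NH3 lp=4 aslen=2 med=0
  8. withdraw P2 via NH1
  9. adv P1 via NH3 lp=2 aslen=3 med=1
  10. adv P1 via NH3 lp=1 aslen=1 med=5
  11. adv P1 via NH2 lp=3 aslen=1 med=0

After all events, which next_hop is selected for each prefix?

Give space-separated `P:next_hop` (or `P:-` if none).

Op 1: best P0=- P1=NH3 P2=-
Op 2: best P0=- P1=NH3 P2=-
Op 3: best P0=- P1=NH2 P2=-
Op 4: best P0=- P1=NH2 P2=-
Op 5: best P0=NH3 P1=NH2 P2=-
Op 6: best P0=NH3 P1=NH2 P2=NH1
Op 7: best P0=NH3 P1=NH2 P2=NH1
Op 8: best P0=NH3 P1=NH2 P2=-
Op 9: best P0=NH3 P1=NH2 P2=-
Op 10: best P0=NH3 P1=NH2 P2=-
Op 11: best P0=NH3 P1=NH2 P2=-

Answer: P0:NH3 P1:NH2 P2:-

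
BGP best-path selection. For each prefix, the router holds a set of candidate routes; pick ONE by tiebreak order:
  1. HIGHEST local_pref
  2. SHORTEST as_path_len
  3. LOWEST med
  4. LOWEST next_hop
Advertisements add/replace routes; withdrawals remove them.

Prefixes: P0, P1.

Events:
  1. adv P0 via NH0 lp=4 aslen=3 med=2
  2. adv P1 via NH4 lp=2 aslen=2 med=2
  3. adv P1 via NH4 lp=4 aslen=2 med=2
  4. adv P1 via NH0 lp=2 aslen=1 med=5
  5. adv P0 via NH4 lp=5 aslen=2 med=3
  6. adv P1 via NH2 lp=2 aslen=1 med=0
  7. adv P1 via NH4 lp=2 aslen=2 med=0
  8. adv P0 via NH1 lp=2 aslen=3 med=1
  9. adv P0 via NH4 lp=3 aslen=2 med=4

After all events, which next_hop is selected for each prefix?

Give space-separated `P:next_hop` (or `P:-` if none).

Op 1: best P0=NH0 P1=-
Op 2: best P0=NH0 P1=NH4
Op 3: best P0=NH0 P1=NH4
Op 4: best P0=NH0 P1=NH4
Op 5: best P0=NH4 P1=NH4
Op 6: best P0=NH4 P1=NH4
Op 7: best P0=NH4 P1=NH2
Op 8: best P0=NH4 P1=NH2
Op 9: best P0=NH0 P1=NH2

Answer: P0:NH0 P1:NH2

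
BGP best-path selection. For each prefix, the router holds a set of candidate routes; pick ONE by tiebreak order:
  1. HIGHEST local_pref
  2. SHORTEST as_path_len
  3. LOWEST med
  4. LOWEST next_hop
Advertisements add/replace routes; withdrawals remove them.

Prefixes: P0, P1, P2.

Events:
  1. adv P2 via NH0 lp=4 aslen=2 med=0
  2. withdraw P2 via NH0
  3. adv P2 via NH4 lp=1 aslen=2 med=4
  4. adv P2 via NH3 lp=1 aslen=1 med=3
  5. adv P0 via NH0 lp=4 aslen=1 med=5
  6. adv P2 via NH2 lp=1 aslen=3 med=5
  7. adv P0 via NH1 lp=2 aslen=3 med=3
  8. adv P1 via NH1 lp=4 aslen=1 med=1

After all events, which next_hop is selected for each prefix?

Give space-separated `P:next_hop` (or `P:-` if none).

Answer: P0:NH0 P1:NH1 P2:NH3

Derivation:
Op 1: best P0=- P1=- P2=NH0
Op 2: best P0=- P1=- P2=-
Op 3: best P0=- P1=- P2=NH4
Op 4: best P0=- P1=- P2=NH3
Op 5: best P0=NH0 P1=- P2=NH3
Op 6: best P0=NH0 P1=- P2=NH3
Op 7: best P0=NH0 P1=- P2=NH3
Op 8: best P0=NH0 P1=NH1 P2=NH3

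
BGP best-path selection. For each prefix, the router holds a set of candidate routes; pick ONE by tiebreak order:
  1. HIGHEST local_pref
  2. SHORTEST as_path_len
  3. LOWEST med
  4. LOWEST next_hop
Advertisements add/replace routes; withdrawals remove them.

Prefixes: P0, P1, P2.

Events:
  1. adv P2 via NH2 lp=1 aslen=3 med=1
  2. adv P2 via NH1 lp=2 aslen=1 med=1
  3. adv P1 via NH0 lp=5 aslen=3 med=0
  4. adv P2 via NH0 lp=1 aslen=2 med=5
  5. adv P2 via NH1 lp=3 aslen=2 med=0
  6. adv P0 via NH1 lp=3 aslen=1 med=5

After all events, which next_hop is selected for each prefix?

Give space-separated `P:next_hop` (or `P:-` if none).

Op 1: best P0=- P1=- P2=NH2
Op 2: best P0=- P1=- P2=NH1
Op 3: best P0=- P1=NH0 P2=NH1
Op 4: best P0=- P1=NH0 P2=NH1
Op 5: best P0=- P1=NH0 P2=NH1
Op 6: best P0=NH1 P1=NH0 P2=NH1

Answer: P0:NH1 P1:NH0 P2:NH1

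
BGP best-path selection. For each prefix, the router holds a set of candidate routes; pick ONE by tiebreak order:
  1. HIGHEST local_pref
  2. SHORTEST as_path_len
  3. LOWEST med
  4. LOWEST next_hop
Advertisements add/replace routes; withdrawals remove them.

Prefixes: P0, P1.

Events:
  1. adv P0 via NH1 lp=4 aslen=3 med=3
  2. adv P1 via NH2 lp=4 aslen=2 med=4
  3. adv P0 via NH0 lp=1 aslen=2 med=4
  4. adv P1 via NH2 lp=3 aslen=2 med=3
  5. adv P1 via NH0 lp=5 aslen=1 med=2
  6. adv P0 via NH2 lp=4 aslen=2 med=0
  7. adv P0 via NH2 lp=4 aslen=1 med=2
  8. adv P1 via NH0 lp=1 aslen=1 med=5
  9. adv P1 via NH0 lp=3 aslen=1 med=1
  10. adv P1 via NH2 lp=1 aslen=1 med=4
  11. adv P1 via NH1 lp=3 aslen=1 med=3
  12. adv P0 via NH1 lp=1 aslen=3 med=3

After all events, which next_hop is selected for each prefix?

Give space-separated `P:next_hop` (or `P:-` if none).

Answer: P0:NH2 P1:NH0

Derivation:
Op 1: best P0=NH1 P1=-
Op 2: best P0=NH1 P1=NH2
Op 3: best P0=NH1 P1=NH2
Op 4: best P0=NH1 P1=NH2
Op 5: best P0=NH1 P1=NH0
Op 6: best P0=NH2 P1=NH0
Op 7: best P0=NH2 P1=NH0
Op 8: best P0=NH2 P1=NH2
Op 9: best P0=NH2 P1=NH0
Op 10: best P0=NH2 P1=NH0
Op 11: best P0=NH2 P1=NH0
Op 12: best P0=NH2 P1=NH0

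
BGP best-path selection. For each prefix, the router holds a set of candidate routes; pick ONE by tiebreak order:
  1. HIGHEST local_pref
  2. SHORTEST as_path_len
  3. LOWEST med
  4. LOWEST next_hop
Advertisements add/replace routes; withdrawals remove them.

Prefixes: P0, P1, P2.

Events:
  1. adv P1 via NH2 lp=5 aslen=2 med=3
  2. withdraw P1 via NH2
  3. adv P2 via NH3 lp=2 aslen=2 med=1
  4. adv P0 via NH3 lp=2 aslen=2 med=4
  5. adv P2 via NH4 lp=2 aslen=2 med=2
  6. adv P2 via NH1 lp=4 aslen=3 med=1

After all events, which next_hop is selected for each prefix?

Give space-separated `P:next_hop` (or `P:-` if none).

Answer: P0:NH3 P1:- P2:NH1

Derivation:
Op 1: best P0=- P1=NH2 P2=-
Op 2: best P0=- P1=- P2=-
Op 3: best P0=- P1=- P2=NH3
Op 4: best P0=NH3 P1=- P2=NH3
Op 5: best P0=NH3 P1=- P2=NH3
Op 6: best P0=NH3 P1=- P2=NH1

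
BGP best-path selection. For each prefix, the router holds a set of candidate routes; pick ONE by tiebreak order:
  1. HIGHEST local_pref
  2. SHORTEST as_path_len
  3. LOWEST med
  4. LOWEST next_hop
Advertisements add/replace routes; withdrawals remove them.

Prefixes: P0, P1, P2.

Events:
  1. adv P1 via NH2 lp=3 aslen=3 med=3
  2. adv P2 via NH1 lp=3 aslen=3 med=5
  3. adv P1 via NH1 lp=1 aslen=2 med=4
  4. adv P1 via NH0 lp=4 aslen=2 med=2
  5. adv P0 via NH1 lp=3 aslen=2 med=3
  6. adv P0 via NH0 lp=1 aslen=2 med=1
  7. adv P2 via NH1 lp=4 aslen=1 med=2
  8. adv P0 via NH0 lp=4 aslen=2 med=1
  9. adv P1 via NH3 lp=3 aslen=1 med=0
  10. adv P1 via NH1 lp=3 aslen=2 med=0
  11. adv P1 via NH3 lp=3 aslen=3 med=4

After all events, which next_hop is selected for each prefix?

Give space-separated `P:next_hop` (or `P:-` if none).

Op 1: best P0=- P1=NH2 P2=-
Op 2: best P0=- P1=NH2 P2=NH1
Op 3: best P0=- P1=NH2 P2=NH1
Op 4: best P0=- P1=NH0 P2=NH1
Op 5: best P0=NH1 P1=NH0 P2=NH1
Op 6: best P0=NH1 P1=NH0 P2=NH1
Op 7: best P0=NH1 P1=NH0 P2=NH1
Op 8: best P0=NH0 P1=NH0 P2=NH1
Op 9: best P0=NH0 P1=NH0 P2=NH1
Op 10: best P0=NH0 P1=NH0 P2=NH1
Op 11: best P0=NH0 P1=NH0 P2=NH1

Answer: P0:NH0 P1:NH0 P2:NH1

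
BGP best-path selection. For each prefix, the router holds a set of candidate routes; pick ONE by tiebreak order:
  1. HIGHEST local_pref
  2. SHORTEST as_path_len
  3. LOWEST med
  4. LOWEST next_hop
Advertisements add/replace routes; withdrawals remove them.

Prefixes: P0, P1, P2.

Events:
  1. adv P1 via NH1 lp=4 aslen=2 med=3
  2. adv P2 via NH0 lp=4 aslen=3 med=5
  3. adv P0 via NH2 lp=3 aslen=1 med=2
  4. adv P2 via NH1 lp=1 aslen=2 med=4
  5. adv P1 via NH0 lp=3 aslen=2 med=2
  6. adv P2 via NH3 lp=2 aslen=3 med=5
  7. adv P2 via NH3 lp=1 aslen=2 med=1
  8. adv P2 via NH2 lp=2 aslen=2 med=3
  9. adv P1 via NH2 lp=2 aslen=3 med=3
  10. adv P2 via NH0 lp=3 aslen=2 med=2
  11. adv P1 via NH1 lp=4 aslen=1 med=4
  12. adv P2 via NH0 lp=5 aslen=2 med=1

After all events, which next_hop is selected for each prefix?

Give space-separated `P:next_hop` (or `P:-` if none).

Op 1: best P0=- P1=NH1 P2=-
Op 2: best P0=- P1=NH1 P2=NH0
Op 3: best P0=NH2 P1=NH1 P2=NH0
Op 4: best P0=NH2 P1=NH1 P2=NH0
Op 5: best P0=NH2 P1=NH1 P2=NH0
Op 6: best P0=NH2 P1=NH1 P2=NH0
Op 7: best P0=NH2 P1=NH1 P2=NH0
Op 8: best P0=NH2 P1=NH1 P2=NH0
Op 9: best P0=NH2 P1=NH1 P2=NH0
Op 10: best P0=NH2 P1=NH1 P2=NH0
Op 11: best P0=NH2 P1=NH1 P2=NH0
Op 12: best P0=NH2 P1=NH1 P2=NH0

Answer: P0:NH2 P1:NH1 P2:NH0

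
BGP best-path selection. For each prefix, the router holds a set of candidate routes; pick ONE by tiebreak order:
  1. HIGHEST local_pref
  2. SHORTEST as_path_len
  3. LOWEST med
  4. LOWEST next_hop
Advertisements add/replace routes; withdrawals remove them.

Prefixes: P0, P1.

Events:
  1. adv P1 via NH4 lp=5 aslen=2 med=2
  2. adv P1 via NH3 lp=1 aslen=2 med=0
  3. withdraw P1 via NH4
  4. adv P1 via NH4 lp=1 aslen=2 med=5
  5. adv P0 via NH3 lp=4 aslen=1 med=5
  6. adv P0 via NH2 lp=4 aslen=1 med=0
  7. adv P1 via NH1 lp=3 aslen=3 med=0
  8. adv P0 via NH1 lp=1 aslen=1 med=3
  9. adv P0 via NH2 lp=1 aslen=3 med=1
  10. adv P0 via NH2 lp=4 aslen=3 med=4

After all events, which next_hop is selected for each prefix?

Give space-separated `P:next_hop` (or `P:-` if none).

Op 1: best P0=- P1=NH4
Op 2: best P0=- P1=NH4
Op 3: best P0=- P1=NH3
Op 4: best P0=- P1=NH3
Op 5: best P0=NH3 P1=NH3
Op 6: best P0=NH2 P1=NH3
Op 7: best P0=NH2 P1=NH1
Op 8: best P0=NH2 P1=NH1
Op 9: best P0=NH3 P1=NH1
Op 10: best P0=NH3 P1=NH1

Answer: P0:NH3 P1:NH1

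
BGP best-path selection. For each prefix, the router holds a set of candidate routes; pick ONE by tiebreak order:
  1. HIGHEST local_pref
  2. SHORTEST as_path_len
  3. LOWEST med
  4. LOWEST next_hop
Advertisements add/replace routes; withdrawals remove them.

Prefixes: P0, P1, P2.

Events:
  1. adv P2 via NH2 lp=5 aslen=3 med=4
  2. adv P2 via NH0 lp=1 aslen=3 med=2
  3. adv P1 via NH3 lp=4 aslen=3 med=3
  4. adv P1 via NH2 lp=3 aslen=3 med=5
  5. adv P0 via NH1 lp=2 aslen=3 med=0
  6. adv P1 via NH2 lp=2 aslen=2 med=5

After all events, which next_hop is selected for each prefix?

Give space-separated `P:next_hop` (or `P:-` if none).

Answer: P0:NH1 P1:NH3 P2:NH2

Derivation:
Op 1: best P0=- P1=- P2=NH2
Op 2: best P0=- P1=- P2=NH2
Op 3: best P0=- P1=NH3 P2=NH2
Op 4: best P0=- P1=NH3 P2=NH2
Op 5: best P0=NH1 P1=NH3 P2=NH2
Op 6: best P0=NH1 P1=NH3 P2=NH2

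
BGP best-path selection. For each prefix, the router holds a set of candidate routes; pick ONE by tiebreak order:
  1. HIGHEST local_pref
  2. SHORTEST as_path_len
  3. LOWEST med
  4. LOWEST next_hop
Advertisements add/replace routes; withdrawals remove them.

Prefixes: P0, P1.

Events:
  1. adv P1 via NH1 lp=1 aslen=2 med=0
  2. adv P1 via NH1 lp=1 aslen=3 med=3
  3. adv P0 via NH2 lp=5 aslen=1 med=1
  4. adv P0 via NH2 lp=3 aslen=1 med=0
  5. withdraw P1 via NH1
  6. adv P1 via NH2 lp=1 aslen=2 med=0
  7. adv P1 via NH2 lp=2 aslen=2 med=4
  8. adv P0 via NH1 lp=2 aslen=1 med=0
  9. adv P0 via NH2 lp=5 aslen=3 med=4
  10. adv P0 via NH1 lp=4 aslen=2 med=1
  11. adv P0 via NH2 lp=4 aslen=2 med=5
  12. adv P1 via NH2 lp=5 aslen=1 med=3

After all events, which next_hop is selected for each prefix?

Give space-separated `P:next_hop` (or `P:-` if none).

Op 1: best P0=- P1=NH1
Op 2: best P0=- P1=NH1
Op 3: best P0=NH2 P1=NH1
Op 4: best P0=NH2 P1=NH1
Op 5: best P0=NH2 P1=-
Op 6: best P0=NH2 P1=NH2
Op 7: best P0=NH2 P1=NH2
Op 8: best P0=NH2 P1=NH2
Op 9: best P0=NH2 P1=NH2
Op 10: best P0=NH2 P1=NH2
Op 11: best P0=NH1 P1=NH2
Op 12: best P0=NH1 P1=NH2

Answer: P0:NH1 P1:NH2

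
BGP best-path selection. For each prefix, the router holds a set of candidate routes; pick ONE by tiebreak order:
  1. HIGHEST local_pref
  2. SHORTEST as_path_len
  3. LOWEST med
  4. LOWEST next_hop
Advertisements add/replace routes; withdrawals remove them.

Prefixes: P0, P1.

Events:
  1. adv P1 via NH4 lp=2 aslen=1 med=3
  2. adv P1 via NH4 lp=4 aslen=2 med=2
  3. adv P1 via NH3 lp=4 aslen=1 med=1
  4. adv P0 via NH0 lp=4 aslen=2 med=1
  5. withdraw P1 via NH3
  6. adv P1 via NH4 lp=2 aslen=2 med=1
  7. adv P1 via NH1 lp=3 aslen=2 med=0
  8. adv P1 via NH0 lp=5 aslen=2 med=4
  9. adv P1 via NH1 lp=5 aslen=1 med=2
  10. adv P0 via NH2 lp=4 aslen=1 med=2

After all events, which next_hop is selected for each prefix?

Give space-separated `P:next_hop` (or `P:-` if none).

Answer: P0:NH2 P1:NH1

Derivation:
Op 1: best P0=- P1=NH4
Op 2: best P0=- P1=NH4
Op 3: best P0=- P1=NH3
Op 4: best P0=NH0 P1=NH3
Op 5: best P0=NH0 P1=NH4
Op 6: best P0=NH0 P1=NH4
Op 7: best P0=NH0 P1=NH1
Op 8: best P0=NH0 P1=NH0
Op 9: best P0=NH0 P1=NH1
Op 10: best P0=NH2 P1=NH1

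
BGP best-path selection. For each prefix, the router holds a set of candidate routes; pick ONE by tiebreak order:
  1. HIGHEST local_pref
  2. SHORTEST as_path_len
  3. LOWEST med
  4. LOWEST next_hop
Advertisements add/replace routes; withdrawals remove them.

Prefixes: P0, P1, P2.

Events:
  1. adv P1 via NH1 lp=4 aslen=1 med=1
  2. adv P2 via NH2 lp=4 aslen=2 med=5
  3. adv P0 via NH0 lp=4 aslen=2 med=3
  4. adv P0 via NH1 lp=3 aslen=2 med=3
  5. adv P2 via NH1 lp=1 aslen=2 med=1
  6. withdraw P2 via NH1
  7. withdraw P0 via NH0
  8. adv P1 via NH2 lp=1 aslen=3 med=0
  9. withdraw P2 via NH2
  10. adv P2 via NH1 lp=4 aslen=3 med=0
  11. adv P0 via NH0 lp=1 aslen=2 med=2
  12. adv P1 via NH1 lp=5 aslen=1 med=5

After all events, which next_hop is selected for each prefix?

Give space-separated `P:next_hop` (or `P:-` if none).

Answer: P0:NH1 P1:NH1 P2:NH1

Derivation:
Op 1: best P0=- P1=NH1 P2=-
Op 2: best P0=- P1=NH1 P2=NH2
Op 3: best P0=NH0 P1=NH1 P2=NH2
Op 4: best P0=NH0 P1=NH1 P2=NH2
Op 5: best P0=NH0 P1=NH1 P2=NH2
Op 6: best P0=NH0 P1=NH1 P2=NH2
Op 7: best P0=NH1 P1=NH1 P2=NH2
Op 8: best P0=NH1 P1=NH1 P2=NH2
Op 9: best P0=NH1 P1=NH1 P2=-
Op 10: best P0=NH1 P1=NH1 P2=NH1
Op 11: best P0=NH1 P1=NH1 P2=NH1
Op 12: best P0=NH1 P1=NH1 P2=NH1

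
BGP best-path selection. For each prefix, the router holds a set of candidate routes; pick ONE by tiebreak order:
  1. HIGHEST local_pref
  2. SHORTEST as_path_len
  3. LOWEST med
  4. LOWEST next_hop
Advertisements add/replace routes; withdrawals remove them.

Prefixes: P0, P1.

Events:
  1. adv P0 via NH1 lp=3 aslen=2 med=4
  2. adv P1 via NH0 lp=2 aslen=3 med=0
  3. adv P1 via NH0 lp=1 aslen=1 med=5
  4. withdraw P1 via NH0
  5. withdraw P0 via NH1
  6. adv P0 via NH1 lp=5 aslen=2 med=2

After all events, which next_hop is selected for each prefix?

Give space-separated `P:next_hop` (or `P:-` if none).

Op 1: best P0=NH1 P1=-
Op 2: best P0=NH1 P1=NH0
Op 3: best P0=NH1 P1=NH0
Op 4: best P0=NH1 P1=-
Op 5: best P0=- P1=-
Op 6: best P0=NH1 P1=-

Answer: P0:NH1 P1:-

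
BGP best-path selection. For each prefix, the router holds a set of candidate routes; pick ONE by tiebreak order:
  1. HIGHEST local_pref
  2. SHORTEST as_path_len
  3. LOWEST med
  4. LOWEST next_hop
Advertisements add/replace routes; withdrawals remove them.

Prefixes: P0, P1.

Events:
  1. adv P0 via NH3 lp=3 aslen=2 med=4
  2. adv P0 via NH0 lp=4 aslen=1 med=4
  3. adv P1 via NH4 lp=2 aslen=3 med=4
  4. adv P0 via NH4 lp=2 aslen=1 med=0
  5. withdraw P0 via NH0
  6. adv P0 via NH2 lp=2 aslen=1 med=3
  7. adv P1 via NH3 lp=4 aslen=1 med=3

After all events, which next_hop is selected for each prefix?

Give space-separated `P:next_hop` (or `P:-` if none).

Op 1: best P0=NH3 P1=-
Op 2: best P0=NH0 P1=-
Op 3: best P0=NH0 P1=NH4
Op 4: best P0=NH0 P1=NH4
Op 5: best P0=NH3 P1=NH4
Op 6: best P0=NH3 P1=NH4
Op 7: best P0=NH3 P1=NH3

Answer: P0:NH3 P1:NH3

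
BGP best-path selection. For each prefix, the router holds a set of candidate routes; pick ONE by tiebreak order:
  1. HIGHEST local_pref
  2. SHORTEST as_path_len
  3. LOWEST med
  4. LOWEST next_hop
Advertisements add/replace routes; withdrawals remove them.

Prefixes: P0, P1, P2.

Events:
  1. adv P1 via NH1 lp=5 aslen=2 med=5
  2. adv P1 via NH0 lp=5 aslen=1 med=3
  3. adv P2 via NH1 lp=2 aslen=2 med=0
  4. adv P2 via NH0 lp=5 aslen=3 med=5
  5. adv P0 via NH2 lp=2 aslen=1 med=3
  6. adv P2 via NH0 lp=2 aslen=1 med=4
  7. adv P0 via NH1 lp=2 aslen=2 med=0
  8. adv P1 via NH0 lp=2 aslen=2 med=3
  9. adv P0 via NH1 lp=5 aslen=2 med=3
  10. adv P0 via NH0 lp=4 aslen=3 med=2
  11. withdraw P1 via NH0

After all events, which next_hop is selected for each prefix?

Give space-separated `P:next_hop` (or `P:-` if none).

Op 1: best P0=- P1=NH1 P2=-
Op 2: best P0=- P1=NH0 P2=-
Op 3: best P0=- P1=NH0 P2=NH1
Op 4: best P0=- P1=NH0 P2=NH0
Op 5: best P0=NH2 P1=NH0 P2=NH0
Op 6: best P0=NH2 P1=NH0 P2=NH0
Op 7: best P0=NH2 P1=NH0 P2=NH0
Op 8: best P0=NH2 P1=NH1 P2=NH0
Op 9: best P0=NH1 P1=NH1 P2=NH0
Op 10: best P0=NH1 P1=NH1 P2=NH0
Op 11: best P0=NH1 P1=NH1 P2=NH0

Answer: P0:NH1 P1:NH1 P2:NH0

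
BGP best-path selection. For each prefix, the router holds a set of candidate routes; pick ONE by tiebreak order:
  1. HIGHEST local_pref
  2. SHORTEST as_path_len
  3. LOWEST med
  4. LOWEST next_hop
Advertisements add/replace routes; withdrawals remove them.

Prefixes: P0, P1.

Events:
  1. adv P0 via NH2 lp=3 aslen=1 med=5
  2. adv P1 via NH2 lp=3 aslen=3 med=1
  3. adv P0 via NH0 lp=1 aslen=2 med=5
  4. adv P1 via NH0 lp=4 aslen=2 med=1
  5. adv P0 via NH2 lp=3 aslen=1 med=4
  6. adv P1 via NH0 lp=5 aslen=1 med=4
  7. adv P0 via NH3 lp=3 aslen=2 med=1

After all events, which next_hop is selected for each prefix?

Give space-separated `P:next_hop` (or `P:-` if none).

Op 1: best P0=NH2 P1=-
Op 2: best P0=NH2 P1=NH2
Op 3: best P0=NH2 P1=NH2
Op 4: best P0=NH2 P1=NH0
Op 5: best P0=NH2 P1=NH0
Op 6: best P0=NH2 P1=NH0
Op 7: best P0=NH2 P1=NH0

Answer: P0:NH2 P1:NH0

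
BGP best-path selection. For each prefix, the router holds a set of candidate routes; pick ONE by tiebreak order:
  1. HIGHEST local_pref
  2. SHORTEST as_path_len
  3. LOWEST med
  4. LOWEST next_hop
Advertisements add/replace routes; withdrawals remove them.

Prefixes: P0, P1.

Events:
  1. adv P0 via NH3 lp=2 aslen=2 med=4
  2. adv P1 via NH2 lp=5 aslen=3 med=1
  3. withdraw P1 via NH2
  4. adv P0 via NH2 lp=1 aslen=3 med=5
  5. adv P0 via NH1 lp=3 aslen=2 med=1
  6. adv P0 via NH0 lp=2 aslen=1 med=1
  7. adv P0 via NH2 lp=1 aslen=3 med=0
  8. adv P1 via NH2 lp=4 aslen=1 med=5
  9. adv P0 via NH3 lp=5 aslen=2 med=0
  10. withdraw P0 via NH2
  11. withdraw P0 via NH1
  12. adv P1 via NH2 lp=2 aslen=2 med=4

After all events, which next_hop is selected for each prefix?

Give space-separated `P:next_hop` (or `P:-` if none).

Answer: P0:NH3 P1:NH2

Derivation:
Op 1: best P0=NH3 P1=-
Op 2: best P0=NH3 P1=NH2
Op 3: best P0=NH3 P1=-
Op 4: best P0=NH3 P1=-
Op 5: best P0=NH1 P1=-
Op 6: best P0=NH1 P1=-
Op 7: best P0=NH1 P1=-
Op 8: best P0=NH1 P1=NH2
Op 9: best P0=NH3 P1=NH2
Op 10: best P0=NH3 P1=NH2
Op 11: best P0=NH3 P1=NH2
Op 12: best P0=NH3 P1=NH2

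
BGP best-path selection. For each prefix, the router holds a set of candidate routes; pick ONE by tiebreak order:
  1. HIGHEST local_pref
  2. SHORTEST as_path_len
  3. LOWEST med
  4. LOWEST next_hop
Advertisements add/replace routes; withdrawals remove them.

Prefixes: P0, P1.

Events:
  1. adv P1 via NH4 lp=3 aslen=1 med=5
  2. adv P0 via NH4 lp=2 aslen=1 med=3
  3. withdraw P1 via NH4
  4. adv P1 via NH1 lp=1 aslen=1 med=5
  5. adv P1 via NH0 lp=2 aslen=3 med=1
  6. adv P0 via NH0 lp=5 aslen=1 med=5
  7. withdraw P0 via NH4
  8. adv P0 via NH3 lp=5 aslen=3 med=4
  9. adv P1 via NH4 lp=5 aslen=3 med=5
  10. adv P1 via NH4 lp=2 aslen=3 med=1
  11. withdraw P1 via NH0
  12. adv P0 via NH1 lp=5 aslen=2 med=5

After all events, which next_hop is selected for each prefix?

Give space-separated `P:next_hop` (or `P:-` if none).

Answer: P0:NH0 P1:NH4

Derivation:
Op 1: best P0=- P1=NH4
Op 2: best P0=NH4 P1=NH4
Op 3: best P0=NH4 P1=-
Op 4: best P0=NH4 P1=NH1
Op 5: best P0=NH4 P1=NH0
Op 6: best P0=NH0 P1=NH0
Op 7: best P0=NH0 P1=NH0
Op 8: best P0=NH0 P1=NH0
Op 9: best P0=NH0 P1=NH4
Op 10: best P0=NH0 P1=NH0
Op 11: best P0=NH0 P1=NH4
Op 12: best P0=NH0 P1=NH4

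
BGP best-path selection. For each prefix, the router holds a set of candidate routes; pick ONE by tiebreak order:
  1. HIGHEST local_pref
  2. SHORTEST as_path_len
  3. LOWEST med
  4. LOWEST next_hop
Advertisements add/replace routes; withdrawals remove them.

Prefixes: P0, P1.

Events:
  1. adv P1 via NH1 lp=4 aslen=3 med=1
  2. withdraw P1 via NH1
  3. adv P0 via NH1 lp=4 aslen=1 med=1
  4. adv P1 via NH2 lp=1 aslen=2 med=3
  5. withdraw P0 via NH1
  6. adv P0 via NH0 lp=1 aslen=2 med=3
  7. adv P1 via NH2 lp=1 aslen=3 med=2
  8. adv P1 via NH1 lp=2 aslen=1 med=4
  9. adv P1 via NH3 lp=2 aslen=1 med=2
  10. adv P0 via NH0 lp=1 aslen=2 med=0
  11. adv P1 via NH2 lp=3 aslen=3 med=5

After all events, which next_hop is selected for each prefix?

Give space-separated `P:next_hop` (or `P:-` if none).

Answer: P0:NH0 P1:NH2

Derivation:
Op 1: best P0=- P1=NH1
Op 2: best P0=- P1=-
Op 3: best P0=NH1 P1=-
Op 4: best P0=NH1 P1=NH2
Op 5: best P0=- P1=NH2
Op 6: best P0=NH0 P1=NH2
Op 7: best P0=NH0 P1=NH2
Op 8: best P0=NH0 P1=NH1
Op 9: best P0=NH0 P1=NH3
Op 10: best P0=NH0 P1=NH3
Op 11: best P0=NH0 P1=NH2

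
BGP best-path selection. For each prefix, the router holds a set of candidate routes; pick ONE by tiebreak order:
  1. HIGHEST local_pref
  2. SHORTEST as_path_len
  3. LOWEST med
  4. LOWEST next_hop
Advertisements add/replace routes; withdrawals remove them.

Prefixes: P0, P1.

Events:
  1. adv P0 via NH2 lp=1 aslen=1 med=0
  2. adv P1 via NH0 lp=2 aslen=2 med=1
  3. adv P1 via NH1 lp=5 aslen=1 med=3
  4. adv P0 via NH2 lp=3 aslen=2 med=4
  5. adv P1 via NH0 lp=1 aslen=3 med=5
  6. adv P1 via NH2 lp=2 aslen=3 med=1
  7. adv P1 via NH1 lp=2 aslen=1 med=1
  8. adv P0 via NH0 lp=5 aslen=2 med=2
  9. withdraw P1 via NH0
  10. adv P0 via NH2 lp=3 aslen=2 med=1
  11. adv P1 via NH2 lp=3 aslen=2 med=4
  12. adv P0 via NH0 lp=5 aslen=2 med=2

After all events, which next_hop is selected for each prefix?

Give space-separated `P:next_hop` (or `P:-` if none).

Op 1: best P0=NH2 P1=-
Op 2: best P0=NH2 P1=NH0
Op 3: best P0=NH2 P1=NH1
Op 4: best P0=NH2 P1=NH1
Op 5: best P0=NH2 P1=NH1
Op 6: best P0=NH2 P1=NH1
Op 7: best P0=NH2 P1=NH1
Op 8: best P0=NH0 P1=NH1
Op 9: best P0=NH0 P1=NH1
Op 10: best P0=NH0 P1=NH1
Op 11: best P0=NH0 P1=NH2
Op 12: best P0=NH0 P1=NH2

Answer: P0:NH0 P1:NH2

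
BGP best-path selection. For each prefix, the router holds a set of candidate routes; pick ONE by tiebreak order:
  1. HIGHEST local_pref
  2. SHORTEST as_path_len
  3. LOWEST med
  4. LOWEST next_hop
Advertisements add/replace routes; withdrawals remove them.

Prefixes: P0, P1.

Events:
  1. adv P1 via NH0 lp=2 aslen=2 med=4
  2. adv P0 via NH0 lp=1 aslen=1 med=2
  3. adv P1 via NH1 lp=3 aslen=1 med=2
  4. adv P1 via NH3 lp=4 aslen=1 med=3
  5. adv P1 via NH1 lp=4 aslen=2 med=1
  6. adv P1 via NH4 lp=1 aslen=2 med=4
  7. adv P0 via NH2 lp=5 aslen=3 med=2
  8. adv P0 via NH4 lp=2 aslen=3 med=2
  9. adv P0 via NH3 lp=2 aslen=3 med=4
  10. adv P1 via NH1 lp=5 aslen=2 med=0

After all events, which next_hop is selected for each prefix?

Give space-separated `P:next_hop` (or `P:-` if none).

Answer: P0:NH2 P1:NH1

Derivation:
Op 1: best P0=- P1=NH0
Op 2: best P0=NH0 P1=NH0
Op 3: best P0=NH0 P1=NH1
Op 4: best P0=NH0 P1=NH3
Op 5: best P0=NH0 P1=NH3
Op 6: best P0=NH0 P1=NH3
Op 7: best P0=NH2 P1=NH3
Op 8: best P0=NH2 P1=NH3
Op 9: best P0=NH2 P1=NH3
Op 10: best P0=NH2 P1=NH1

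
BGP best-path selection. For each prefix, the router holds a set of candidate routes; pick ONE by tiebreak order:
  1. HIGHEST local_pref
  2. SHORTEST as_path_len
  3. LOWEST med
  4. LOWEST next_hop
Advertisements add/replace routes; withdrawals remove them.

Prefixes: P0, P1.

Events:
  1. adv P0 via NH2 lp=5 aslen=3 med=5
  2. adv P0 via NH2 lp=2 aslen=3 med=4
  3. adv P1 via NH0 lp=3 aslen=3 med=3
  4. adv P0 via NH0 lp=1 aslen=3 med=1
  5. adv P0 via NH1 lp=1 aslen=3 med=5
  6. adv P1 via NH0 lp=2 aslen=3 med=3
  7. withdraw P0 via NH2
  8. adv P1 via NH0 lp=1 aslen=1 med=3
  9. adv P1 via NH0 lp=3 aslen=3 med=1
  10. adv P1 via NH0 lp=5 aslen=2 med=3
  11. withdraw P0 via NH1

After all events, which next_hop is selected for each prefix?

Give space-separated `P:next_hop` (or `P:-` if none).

Answer: P0:NH0 P1:NH0

Derivation:
Op 1: best P0=NH2 P1=-
Op 2: best P0=NH2 P1=-
Op 3: best P0=NH2 P1=NH0
Op 4: best P0=NH2 P1=NH0
Op 5: best P0=NH2 P1=NH0
Op 6: best P0=NH2 P1=NH0
Op 7: best P0=NH0 P1=NH0
Op 8: best P0=NH0 P1=NH0
Op 9: best P0=NH0 P1=NH0
Op 10: best P0=NH0 P1=NH0
Op 11: best P0=NH0 P1=NH0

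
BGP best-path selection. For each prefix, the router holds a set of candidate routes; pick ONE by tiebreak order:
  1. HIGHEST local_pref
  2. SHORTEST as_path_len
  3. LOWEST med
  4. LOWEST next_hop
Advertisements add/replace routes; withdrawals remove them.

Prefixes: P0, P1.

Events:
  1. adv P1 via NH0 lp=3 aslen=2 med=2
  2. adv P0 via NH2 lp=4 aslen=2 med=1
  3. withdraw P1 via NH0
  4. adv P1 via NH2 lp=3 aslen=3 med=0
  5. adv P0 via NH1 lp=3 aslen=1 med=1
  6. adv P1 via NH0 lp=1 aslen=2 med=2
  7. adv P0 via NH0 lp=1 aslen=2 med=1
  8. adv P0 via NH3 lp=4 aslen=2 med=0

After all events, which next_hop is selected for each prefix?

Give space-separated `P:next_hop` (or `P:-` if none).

Answer: P0:NH3 P1:NH2

Derivation:
Op 1: best P0=- P1=NH0
Op 2: best P0=NH2 P1=NH0
Op 3: best P0=NH2 P1=-
Op 4: best P0=NH2 P1=NH2
Op 5: best P0=NH2 P1=NH2
Op 6: best P0=NH2 P1=NH2
Op 7: best P0=NH2 P1=NH2
Op 8: best P0=NH3 P1=NH2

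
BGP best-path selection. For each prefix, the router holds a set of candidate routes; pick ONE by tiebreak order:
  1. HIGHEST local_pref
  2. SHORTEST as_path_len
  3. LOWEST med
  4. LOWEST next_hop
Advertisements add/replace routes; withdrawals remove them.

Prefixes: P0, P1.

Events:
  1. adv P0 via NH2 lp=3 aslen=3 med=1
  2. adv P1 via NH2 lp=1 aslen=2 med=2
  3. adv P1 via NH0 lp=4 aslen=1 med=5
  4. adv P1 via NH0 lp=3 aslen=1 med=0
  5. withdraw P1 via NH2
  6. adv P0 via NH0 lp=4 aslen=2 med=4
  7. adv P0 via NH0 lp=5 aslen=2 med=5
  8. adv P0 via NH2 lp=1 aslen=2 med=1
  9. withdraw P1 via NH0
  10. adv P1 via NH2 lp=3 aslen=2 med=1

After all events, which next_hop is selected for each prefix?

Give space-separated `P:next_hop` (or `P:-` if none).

Op 1: best P0=NH2 P1=-
Op 2: best P0=NH2 P1=NH2
Op 3: best P0=NH2 P1=NH0
Op 4: best P0=NH2 P1=NH0
Op 5: best P0=NH2 P1=NH0
Op 6: best P0=NH0 P1=NH0
Op 7: best P0=NH0 P1=NH0
Op 8: best P0=NH0 P1=NH0
Op 9: best P0=NH0 P1=-
Op 10: best P0=NH0 P1=NH2

Answer: P0:NH0 P1:NH2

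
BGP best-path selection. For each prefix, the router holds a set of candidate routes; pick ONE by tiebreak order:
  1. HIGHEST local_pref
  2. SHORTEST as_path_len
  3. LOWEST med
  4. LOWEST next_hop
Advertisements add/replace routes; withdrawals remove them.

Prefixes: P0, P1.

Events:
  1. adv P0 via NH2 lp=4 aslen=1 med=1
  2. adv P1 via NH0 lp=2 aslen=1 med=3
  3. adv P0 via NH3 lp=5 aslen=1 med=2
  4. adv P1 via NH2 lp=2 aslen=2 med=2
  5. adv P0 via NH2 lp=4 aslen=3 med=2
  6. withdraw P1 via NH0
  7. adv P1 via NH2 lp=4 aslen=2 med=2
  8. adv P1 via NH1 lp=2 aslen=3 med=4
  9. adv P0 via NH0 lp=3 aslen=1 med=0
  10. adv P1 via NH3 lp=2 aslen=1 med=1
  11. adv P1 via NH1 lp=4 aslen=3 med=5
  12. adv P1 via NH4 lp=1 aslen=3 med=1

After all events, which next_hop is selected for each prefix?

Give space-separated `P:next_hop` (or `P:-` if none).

Op 1: best P0=NH2 P1=-
Op 2: best P0=NH2 P1=NH0
Op 3: best P0=NH3 P1=NH0
Op 4: best P0=NH3 P1=NH0
Op 5: best P0=NH3 P1=NH0
Op 6: best P0=NH3 P1=NH2
Op 7: best P0=NH3 P1=NH2
Op 8: best P0=NH3 P1=NH2
Op 9: best P0=NH3 P1=NH2
Op 10: best P0=NH3 P1=NH2
Op 11: best P0=NH3 P1=NH2
Op 12: best P0=NH3 P1=NH2

Answer: P0:NH3 P1:NH2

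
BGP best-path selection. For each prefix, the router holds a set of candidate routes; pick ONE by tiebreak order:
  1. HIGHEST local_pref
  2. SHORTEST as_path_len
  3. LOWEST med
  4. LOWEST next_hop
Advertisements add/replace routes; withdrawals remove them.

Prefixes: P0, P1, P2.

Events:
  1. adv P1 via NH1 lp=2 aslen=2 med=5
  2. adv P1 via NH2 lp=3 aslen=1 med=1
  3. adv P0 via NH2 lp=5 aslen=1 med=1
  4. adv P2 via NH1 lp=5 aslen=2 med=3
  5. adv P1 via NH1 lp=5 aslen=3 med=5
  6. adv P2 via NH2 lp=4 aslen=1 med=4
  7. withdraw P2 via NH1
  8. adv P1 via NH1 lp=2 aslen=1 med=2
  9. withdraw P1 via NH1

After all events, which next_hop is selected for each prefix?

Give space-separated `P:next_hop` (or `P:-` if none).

Op 1: best P0=- P1=NH1 P2=-
Op 2: best P0=- P1=NH2 P2=-
Op 3: best P0=NH2 P1=NH2 P2=-
Op 4: best P0=NH2 P1=NH2 P2=NH1
Op 5: best P0=NH2 P1=NH1 P2=NH1
Op 6: best P0=NH2 P1=NH1 P2=NH1
Op 7: best P0=NH2 P1=NH1 P2=NH2
Op 8: best P0=NH2 P1=NH2 P2=NH2
Op 9: best P0=NH2 P1=NH2 P2=NH2

Answer: P0:NH2 P1:NH2 P2:NH2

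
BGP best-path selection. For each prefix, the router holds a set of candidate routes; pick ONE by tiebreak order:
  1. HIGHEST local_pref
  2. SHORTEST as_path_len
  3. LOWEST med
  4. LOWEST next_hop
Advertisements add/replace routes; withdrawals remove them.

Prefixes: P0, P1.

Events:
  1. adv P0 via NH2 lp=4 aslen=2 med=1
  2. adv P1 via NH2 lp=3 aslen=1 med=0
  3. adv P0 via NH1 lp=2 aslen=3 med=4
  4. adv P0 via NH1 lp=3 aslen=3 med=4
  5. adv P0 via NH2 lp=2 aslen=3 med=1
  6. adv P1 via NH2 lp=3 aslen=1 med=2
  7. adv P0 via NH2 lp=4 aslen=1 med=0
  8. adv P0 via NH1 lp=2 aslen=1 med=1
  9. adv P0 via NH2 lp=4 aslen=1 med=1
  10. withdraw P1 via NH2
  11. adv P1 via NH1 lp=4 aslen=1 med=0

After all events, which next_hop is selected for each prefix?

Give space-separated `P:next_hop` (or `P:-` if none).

Op 1: best P0=NH2 P1=-
Op 2: best P0=NH2 P1=NH2
Op 3: best P0=NH2 P1=NH2
Op 4: best P0=NH2 P1=NH2
Op 5: best P0=NH1 P1=NH2
Op 6: best P0=NH1 P1=NH2
Op 7: best P0=NH2 P1=NH2
Op 8: best P0=NH2 P1=NH2
Op 9: best P0=NH2 P1=NH2
Op 10: best P0=NH2 P1=-
Op 11: best P0=NH2 P1=NH1

Answer: P0:NH2 P1:NH1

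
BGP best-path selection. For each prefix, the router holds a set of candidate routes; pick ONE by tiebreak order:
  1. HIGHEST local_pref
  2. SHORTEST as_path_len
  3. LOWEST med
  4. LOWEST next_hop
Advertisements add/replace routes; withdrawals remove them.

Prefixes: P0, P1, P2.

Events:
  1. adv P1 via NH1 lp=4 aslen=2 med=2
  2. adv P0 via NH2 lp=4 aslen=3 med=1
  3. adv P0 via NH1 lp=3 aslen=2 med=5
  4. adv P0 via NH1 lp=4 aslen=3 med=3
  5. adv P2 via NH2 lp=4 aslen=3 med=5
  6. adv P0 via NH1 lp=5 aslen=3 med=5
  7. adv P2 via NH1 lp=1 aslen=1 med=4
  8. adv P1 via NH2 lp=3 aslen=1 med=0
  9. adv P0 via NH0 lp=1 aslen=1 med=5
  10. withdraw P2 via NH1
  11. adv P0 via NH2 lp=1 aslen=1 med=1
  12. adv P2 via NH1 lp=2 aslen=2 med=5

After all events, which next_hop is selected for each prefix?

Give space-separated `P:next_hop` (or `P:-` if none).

Answer: P0:NH1 P1:NH1 P2:NH2

Derivation:
Op 1: best P0=- P1=NH1 P2=-
Op 2: best P0=NH2 P1=NH1 P2=-
Op 3: best P0=NH2 P1=NH1 P2=-
Op 4: best P0=NH2 P1=NH1 P2=-
Op 5: best P0=NH2 P1=NH1 P2=NH2
Op 6: best P0=NH1 P1=NH1 P2=NH2
Op 7: best P0=NH1 P1=NH1 P2=NH2
Op 8: best P0=NH1 P1=NH1 P2=NH2
Op 9: best P0=NH1 P1=NH1 P2=NH2
Op 10: best P0=NH1 P1=NH1 P2=NH2
Op 11: best P0=NH1 P1=NH1 P2=NH2
Op 12: best P0=NH1 P1=NH1 P2=NH2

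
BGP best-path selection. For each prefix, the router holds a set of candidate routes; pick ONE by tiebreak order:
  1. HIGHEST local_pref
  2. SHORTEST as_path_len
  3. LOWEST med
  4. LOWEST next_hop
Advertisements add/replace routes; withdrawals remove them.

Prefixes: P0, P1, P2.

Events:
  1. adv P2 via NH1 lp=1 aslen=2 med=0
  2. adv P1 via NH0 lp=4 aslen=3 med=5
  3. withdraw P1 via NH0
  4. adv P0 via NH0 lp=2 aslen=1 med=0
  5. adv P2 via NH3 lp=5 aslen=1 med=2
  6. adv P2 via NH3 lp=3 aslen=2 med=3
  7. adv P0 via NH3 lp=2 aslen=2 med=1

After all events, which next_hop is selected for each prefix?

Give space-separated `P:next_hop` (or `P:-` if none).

Op 1: best P0=- P1=- P2=NH1
Op 2: best P0=- P1=NH0 P2=NH1
Op 3: best P0=- P1=- P2=NH1
Op 4: best P0=NH0 P1=- P2=NH1
Op 5: best P0=NH0 P1=- P2=NH3
Op 6: best P0=NH0 P1=- P2=NH3
Op 7: best P0=NH0 P1=- P2=NH3

Answer: P0:NH0 P1:- P2:NH3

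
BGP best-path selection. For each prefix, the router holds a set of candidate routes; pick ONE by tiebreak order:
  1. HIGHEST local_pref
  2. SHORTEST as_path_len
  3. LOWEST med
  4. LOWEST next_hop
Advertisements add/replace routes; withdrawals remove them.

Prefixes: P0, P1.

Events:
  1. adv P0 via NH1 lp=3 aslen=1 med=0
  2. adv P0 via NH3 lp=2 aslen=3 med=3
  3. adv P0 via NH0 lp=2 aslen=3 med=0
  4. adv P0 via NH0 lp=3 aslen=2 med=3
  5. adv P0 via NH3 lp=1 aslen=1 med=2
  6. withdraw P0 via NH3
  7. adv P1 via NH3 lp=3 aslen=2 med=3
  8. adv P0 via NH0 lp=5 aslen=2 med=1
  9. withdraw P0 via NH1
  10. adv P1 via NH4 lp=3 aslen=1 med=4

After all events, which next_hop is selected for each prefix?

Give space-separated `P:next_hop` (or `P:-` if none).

Answer: P0:NH0 P1:NH4

Derivation:
Op 1: best P0=NH1 P1=-
Op 2: best P0=NH1 P1=-
Op 3: best P0=NH1 P1=-
Op 4: best P0=NH1 P1=-
Op 5: best P0=NH1 P1=-
Op 6: best P0=NH1 P1=-
Op 7: best P0=NH1 P1=NH3
Op 8: best P0=NH0 P1=NH3
Op 9: best P0=NH0 P1=NH3
Op 10: best P0=NH0 P1=NH4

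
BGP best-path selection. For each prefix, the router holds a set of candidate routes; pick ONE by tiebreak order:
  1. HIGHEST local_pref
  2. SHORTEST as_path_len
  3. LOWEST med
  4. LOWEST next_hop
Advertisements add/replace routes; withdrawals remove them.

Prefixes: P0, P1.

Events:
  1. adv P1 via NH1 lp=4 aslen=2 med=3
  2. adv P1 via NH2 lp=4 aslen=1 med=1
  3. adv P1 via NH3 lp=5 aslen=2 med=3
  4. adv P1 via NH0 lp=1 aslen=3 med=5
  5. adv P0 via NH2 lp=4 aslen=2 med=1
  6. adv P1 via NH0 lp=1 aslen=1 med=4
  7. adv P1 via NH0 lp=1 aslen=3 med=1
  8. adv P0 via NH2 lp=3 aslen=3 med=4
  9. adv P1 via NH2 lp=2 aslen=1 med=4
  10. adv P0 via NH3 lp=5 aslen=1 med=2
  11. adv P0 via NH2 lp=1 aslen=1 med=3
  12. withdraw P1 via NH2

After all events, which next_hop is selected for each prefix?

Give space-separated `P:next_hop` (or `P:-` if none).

Answer: P0:NH3 P1:NH3

Derivation:
Op 1: best P0=- P1=NH1
Op 2: best P0=- P1=NH2
Op 3: best P0=- P1=NH3
Op 4: best P0=- P1=NH3
Op 5: best P0=NH2 P1=NH3
Op 6: best P0=NH2 P1=NH3
Op 7: best P0=NH2 P1=NH3
Op 8: best P0=NH2 P1=NH3
Op 9: best P0=NH2 P1=NH3
Op 10: best P0=NH3 P1=NH3
Op 11: best P0=NH3 P1=NH3
Op 12: best P0=NH3 P1=NH3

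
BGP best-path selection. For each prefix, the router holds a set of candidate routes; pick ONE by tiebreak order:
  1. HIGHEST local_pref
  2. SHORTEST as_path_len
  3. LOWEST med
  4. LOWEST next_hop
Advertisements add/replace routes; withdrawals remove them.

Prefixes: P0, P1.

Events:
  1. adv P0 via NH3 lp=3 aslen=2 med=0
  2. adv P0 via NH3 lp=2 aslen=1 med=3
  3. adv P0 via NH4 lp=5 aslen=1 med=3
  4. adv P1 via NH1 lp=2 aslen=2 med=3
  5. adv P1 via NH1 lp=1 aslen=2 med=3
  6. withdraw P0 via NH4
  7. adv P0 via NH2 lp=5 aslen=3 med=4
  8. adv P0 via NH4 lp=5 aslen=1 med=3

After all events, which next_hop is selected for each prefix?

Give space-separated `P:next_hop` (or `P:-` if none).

Op 1: best P0=NH3 P1=-
Op 2: best P0=NH3 P1=-
Op 3: best P0=NH4 P1=-
Op 4: best P0=NH4 P1=NH1
Op 5: best P0=NH4 P1=NH1
Op 6: best P0=NH3 P1=NH1
Op 7: best P0=NH2 P1=NH1
Op 8: best P0=NH4 P1=NH1

Answer: P0:NH4 P1:NH1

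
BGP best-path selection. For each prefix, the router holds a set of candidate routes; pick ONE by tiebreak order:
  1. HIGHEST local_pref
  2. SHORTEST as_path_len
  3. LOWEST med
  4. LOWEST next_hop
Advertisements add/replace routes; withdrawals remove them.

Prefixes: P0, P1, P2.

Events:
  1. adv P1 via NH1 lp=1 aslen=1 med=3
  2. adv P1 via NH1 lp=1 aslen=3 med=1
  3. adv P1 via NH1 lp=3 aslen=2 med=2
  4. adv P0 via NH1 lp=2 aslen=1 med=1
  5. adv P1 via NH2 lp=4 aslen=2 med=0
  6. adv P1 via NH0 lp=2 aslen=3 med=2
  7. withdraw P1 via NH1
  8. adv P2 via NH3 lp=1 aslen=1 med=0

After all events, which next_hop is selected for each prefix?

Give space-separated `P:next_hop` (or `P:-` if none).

Answer: P0:NH1 P1:NH2 P2:NH3

Derivation:
Op 1: best P0=- P1=NH1 P2=-
Op 2: best P0=- P1=NH1 P2=-
Op 3: best P0=- P1=NH1 P2=-
Op 4: best P0=NH1 P1=NH1 P2=-
Op 5: best P0=NH1 P1=NH2 P2=-
Op 6: best P0=NH1 P1=NH2 P2=-
Op 7: best P0=NH1 P1=NH2 P2=-
Op 8: best P0=NH1 P1=NH2 P2=NH3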